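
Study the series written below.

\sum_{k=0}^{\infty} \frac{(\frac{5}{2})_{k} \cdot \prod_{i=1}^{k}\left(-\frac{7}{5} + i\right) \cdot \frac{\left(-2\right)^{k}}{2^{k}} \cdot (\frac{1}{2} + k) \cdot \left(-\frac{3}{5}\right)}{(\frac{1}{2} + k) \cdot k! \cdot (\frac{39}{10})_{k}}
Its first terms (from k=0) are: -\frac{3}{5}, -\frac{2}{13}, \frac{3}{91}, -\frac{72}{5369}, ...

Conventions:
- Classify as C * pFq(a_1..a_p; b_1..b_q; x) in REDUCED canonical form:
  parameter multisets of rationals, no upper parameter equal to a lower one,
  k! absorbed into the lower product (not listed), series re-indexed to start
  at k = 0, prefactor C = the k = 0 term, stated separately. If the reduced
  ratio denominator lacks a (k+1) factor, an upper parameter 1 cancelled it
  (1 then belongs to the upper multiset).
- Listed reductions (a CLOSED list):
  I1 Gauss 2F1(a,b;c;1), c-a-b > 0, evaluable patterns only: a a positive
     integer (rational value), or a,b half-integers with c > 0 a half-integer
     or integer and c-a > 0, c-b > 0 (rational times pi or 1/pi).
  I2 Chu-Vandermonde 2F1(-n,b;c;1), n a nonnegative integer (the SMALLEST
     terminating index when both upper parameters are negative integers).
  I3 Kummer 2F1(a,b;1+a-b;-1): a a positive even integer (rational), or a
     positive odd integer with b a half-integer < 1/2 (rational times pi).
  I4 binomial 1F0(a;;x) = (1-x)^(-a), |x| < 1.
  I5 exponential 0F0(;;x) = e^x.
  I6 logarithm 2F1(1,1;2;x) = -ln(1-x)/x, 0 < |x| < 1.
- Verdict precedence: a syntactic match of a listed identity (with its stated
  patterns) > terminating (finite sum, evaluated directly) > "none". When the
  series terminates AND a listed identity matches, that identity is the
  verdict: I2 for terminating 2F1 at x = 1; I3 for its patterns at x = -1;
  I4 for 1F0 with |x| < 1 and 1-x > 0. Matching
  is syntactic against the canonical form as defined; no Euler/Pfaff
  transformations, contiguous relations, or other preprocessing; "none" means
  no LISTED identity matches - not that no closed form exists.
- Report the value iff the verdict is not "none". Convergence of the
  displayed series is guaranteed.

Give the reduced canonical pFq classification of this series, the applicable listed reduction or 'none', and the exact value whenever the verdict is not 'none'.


This is -\frac{3}{5} * 2F1(-\frac{2}{5}, \frac{5}{2}; \frac{39}{10}; -1) in reduced canonical form. Verdict: none - this 2F1 at x = -1 matches no listed pattern, and upper {-\frac{2}{5}, \frac{5}{2}} holds no stopper.

Key step: with t_0 = -\frac{3}{5}, the factor k + 1/2 cancels (top and bottom), leaving prefactor -3/5.
Step ratio: r(k) = -1 * (k-\frac{2}{5}) (k+\frac{5}{2}) / [(k+\frac{39}{10}) (k+1)] ; factor over Q: parameters, x = -1, and C = -\frac{3}{5}.


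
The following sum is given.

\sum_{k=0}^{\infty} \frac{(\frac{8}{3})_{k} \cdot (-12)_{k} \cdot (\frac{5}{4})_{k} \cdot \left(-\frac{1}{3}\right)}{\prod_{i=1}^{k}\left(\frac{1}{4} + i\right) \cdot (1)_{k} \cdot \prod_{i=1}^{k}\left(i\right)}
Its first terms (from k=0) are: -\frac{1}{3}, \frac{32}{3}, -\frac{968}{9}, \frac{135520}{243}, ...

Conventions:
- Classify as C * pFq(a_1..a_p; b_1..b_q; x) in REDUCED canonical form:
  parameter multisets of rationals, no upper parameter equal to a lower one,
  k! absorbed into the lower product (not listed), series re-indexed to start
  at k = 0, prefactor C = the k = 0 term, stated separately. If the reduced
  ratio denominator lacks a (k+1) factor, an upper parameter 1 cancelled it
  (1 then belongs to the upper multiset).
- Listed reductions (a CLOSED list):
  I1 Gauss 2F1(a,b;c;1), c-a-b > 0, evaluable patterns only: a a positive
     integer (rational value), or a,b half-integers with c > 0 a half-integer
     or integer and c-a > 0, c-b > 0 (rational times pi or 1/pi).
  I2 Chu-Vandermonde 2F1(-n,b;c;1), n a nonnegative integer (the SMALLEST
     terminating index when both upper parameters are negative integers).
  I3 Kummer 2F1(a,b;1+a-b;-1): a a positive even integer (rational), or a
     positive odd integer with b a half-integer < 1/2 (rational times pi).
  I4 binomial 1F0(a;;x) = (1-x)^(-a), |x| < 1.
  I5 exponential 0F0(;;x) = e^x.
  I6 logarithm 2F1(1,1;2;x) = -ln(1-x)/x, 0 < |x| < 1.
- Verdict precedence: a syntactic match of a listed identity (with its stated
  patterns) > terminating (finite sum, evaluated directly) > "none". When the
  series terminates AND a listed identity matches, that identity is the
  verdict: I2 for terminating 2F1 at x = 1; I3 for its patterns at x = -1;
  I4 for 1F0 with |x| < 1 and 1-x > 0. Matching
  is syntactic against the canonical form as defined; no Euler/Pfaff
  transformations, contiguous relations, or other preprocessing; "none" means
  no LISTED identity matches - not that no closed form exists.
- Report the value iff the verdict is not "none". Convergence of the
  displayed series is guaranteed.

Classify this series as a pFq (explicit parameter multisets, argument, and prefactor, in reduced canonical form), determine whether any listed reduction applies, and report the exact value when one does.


Canonical form: C = -\frac{1}{3} times 2F1 with upper {-12, \frac{8}{3}}, lower {1}, x = 1. Verdict: Chu-Vandermonde (I2) applies (terminating 2F1 at x = 1 with n = 12, b = 8/3, c = 1). Exact value: -\frac{86450}{387420489}.

Key observation: t_0 = -\frac{1}{3} here, and the parameter 5/4 appears in both the upper and lower lists and cancels.
Step ratio: r(k) = 1 * (k-12) (k+\frac{8}{3}) / [(k+1) (k+1)] ; factor over Q: parameters, x = 1, and C = -\frac{1}{3}.


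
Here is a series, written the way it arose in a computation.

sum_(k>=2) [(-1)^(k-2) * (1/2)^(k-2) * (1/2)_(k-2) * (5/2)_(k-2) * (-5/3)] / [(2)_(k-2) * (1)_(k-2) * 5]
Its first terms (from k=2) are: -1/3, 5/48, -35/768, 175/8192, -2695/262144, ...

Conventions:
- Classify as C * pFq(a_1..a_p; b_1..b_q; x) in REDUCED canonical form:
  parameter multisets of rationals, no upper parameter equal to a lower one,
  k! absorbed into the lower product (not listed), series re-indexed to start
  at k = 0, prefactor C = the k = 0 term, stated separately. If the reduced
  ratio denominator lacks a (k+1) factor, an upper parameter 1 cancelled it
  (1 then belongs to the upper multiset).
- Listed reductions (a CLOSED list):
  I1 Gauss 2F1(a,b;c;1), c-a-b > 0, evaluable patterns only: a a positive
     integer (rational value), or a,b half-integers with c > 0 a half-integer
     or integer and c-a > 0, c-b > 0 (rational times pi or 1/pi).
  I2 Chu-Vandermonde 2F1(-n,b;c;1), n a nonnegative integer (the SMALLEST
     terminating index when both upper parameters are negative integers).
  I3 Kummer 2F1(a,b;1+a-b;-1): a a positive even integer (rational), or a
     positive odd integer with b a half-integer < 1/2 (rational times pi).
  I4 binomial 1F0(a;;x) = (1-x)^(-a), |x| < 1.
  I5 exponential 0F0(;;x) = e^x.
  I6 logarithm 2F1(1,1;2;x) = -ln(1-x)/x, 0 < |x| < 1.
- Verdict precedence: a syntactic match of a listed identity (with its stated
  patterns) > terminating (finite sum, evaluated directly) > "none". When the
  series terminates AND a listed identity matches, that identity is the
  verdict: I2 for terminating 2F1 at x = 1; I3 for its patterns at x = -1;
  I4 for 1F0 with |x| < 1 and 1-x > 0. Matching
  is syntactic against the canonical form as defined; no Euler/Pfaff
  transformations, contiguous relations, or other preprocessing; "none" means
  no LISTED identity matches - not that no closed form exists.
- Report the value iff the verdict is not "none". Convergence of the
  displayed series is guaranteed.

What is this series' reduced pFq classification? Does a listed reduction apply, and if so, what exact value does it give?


Classification (C = -1/3): 2F1 with upper {1/2, 5/2}, lower {2}, argument x = -1/2. Verdict: none. Every listed pattern misses the 2F1 form at -1/2, upper {1/2, 5/2}.

Key observation: t_0 being -1/3, the constant factors (C = -1/3) combine into one prefactor.
Term ratio: r(k) = (-1/2) * (k+1/2) (k+5/2) / [(k+2) (k+1)] - poly over poly, x = (-1/2) from leading terms; C = -1/3 at k = 0.


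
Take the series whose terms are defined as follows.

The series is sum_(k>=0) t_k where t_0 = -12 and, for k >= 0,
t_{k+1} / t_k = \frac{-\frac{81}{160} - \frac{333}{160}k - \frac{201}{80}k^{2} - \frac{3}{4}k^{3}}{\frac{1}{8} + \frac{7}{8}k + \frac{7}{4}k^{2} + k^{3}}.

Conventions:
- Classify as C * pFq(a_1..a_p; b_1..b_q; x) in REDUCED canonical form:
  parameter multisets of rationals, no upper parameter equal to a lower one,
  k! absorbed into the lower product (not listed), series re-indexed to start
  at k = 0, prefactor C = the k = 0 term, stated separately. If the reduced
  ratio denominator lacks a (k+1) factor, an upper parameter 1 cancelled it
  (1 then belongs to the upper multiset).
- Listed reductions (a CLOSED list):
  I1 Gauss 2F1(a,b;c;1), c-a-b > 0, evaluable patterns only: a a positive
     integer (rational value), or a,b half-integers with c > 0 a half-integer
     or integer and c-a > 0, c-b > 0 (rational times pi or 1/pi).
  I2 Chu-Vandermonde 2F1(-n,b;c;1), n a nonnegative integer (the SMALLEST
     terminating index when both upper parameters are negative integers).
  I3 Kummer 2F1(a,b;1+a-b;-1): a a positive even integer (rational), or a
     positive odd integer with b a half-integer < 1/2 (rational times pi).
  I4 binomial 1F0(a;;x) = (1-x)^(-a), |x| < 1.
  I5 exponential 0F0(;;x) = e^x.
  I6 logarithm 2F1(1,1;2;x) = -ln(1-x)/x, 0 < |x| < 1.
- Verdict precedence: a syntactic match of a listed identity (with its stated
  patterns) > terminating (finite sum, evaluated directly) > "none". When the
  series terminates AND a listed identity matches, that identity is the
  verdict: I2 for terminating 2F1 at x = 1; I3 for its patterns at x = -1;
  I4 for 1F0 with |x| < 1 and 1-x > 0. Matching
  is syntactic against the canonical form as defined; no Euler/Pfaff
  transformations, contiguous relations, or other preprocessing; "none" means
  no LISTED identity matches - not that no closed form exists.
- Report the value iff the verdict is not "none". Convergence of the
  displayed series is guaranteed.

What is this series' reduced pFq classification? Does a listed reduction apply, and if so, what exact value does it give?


Classification (C = -12): 2F1 with upper {\frac{3}{5}, \frac{9}{4}}, lower {\frac{1}{4}}, argument x = -\frac{3}{4}. Verdict: none - at argument -\frac{3}{4} the multisets {\frac{3}{5}, \frac{9}{4}} ; {\frac{1}{4}} match no listed identity.

Structural cue: t_0 being -12, the ratio is unreduced: k + 1/2 divides both sides (prefactor -12).
Step ratio: r(k) = -\frac{3}{4} * (k+\frac{3}{5}) (k+\frac{9}{4}) / [(k+\frac{1}{4}) (k+1)] ; factor over Q: parameters, x = -\frac{3}{4}, and C = -12.


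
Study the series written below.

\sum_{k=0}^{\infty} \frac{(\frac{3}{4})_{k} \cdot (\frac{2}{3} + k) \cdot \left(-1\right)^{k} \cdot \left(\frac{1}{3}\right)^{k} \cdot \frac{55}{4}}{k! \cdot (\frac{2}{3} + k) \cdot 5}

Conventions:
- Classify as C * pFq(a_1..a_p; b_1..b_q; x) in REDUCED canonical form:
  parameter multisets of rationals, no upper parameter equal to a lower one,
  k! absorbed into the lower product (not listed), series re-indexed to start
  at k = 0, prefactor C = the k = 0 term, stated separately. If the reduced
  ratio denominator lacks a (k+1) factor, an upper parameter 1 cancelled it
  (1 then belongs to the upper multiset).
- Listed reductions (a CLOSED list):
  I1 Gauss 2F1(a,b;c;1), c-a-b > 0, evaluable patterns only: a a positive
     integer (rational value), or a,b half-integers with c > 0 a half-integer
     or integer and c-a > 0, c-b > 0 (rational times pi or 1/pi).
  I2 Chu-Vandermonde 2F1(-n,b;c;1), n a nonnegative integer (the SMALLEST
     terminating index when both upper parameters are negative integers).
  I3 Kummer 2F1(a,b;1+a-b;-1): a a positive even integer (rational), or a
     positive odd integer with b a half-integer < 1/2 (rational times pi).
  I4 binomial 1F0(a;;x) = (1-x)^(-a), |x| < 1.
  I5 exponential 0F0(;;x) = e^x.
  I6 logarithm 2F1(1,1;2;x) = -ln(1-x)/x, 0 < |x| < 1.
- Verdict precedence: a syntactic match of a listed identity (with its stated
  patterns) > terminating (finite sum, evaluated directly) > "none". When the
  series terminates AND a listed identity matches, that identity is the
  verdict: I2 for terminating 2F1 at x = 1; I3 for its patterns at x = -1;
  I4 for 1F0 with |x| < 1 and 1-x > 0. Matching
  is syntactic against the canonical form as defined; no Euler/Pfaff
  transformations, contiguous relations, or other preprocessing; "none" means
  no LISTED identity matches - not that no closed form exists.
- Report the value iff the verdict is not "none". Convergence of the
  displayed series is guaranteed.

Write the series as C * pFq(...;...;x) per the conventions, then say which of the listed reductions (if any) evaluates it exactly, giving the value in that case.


Reduced: x = -\frac{1}{3}, 1F0, upper = {\frac{3}{4}}, lower = {-}, C = \frac{11}{4}. Verdict: the binomial series (I4) fires (the 1F0 binomial series: exponent -3/4, x = -\frac{1}{3}). Its exact value is \frac{11}{4} \cdot \left(\frac{4}{3}\right)^{-\frac{3}{4}}.

Key step: from the first term \frac{11}{4}: the constant factors (C = 11/4) combine into one prefactor.
Consecutive-term ratio: r(k) = -\frac{1}{3} * (k+\frac{3}{4}) / [(k+1)] - poly over poly, x = -\frac{1}{3} from leading terms; C = \frac{11}{4} at k = 0.


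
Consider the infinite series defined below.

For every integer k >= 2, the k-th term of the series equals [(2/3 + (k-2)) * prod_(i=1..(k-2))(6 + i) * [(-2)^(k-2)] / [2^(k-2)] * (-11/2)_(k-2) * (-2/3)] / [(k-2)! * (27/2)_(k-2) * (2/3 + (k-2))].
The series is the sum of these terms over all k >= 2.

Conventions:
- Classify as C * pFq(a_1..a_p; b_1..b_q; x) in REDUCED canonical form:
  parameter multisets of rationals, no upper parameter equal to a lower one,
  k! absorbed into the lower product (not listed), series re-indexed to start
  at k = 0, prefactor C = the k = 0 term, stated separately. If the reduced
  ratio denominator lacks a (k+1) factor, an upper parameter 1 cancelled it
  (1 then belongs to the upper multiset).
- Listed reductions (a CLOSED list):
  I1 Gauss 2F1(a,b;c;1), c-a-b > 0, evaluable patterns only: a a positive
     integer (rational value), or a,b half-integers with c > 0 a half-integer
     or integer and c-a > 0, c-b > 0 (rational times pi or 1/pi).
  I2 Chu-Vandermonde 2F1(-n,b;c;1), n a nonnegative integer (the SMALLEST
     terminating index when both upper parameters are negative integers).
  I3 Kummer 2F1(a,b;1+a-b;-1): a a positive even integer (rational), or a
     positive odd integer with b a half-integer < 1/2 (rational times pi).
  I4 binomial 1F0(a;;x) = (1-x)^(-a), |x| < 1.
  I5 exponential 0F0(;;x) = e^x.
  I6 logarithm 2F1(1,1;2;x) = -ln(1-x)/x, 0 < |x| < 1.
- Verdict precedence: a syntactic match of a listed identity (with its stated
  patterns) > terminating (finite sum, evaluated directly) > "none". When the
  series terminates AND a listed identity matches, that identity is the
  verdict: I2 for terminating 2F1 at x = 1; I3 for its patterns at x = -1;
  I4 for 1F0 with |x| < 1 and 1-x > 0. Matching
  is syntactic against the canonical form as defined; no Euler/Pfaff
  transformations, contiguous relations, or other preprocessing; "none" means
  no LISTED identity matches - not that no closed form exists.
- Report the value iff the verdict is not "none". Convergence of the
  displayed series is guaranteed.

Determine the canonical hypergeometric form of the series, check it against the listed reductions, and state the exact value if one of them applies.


Reduced: x = -1, 2F1, upper = {-11/2, 7}, lower = {27/2}, C = -2/3. Verdict at x = -1: the Kummer evaluation I3 matches (x = -1; c = 27/2 equals 1+a-b for upper {-11/2, 7}: listed pattern). Its exact value is (-929553625/402653184) * pi.

Key step: with t_0 = -2/3, the two k-th powers (C = -2/3) combine into one argument.
Step ratio: r(k) = (-1) * (k-11/2) (k+7) / [(k+27/2) (k+1)] - rational in k. x = (-1); t_0 = -2/3; negate the roots.


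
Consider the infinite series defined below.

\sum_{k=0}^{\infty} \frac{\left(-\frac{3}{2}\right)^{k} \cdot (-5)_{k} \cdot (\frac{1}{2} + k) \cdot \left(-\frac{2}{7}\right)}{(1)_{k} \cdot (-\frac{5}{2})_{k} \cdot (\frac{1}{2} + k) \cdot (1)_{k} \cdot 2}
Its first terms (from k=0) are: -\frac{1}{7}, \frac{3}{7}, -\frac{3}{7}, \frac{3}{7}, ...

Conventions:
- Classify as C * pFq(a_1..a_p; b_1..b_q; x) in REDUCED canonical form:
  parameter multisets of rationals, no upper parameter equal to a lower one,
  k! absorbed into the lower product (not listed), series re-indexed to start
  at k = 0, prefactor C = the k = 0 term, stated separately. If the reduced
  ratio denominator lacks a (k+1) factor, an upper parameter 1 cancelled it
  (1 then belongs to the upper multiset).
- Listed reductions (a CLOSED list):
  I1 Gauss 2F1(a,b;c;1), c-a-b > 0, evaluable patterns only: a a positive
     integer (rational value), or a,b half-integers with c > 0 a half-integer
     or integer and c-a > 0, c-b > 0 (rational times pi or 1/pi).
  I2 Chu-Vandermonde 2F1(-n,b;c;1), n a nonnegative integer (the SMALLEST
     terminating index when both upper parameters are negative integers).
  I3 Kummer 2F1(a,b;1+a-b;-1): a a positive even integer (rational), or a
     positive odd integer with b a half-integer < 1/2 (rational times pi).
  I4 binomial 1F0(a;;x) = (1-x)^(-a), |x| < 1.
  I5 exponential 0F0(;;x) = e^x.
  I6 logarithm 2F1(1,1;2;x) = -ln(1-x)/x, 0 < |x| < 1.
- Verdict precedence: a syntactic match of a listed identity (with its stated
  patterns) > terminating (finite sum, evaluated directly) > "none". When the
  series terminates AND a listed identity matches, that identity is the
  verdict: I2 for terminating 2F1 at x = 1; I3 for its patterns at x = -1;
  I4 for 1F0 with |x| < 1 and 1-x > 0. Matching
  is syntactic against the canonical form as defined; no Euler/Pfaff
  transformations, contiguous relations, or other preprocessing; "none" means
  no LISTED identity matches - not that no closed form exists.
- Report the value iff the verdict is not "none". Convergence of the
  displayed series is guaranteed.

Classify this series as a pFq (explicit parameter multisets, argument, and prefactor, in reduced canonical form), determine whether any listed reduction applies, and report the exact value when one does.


The tell: x = -\frac{3}{2} and k + 1/2 divides numerator and denominator alike; C = -1/7 after cancelling.
Term ratio: r(k) = -\frac{3}{2} * (k-5) / [(k-\frac{5}{2}) (k+1) (k+1)] - poly over poly, x = -\frac{3}{2} from leading terms; C = -\frac{1}{7} at k = 0.

Reduced: x = -\frac{3}{2}, 1F2, upper = {-5}, lower = {-\frac{5}{2}, 1}, C = -\frac{1}{7}. Verdict: terminating - the sum ends at index 5 because -5 is a negative integer; exact evaluation follows. Exact value: \frac{317}{700}.


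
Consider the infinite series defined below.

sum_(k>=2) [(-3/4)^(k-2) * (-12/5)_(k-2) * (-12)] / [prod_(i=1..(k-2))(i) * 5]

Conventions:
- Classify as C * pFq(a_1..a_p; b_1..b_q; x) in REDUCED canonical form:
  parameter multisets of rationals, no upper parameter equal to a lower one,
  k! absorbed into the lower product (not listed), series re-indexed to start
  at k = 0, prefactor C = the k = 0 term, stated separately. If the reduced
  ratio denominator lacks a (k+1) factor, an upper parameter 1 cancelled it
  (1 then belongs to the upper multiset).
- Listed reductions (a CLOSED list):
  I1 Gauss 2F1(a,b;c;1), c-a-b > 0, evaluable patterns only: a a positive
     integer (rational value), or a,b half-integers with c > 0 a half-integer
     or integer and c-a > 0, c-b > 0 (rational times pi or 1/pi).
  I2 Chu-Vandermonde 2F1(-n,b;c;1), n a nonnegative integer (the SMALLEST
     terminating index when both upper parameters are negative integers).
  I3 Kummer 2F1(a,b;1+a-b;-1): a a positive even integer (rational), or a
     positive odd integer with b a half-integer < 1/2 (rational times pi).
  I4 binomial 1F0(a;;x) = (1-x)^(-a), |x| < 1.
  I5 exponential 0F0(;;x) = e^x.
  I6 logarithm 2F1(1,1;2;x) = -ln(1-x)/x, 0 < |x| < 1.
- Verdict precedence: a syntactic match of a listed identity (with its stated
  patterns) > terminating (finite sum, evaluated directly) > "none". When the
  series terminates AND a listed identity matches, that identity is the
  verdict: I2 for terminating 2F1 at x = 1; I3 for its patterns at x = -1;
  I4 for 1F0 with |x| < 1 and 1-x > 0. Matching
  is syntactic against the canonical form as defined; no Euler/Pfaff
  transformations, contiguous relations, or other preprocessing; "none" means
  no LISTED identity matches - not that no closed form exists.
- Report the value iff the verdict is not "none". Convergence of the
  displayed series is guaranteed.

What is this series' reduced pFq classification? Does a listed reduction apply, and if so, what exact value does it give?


x = -3/4 here; the reduced form reads 1F0, upper {-12/5}, lower {-}, C = -12/5. Verdict: binomial (I4) applies (the 1F0 binomial series: exponent 12/5, x = -3/4). Its exact value is (-12/5) * (7/4)^(12/5).

The tell: t_0 being -12/5, the constant factors (prefactor -12/5) combine into one prefactor.
Consecutive-term ratio: r(k) = (-3/4) * (k-12/5) / [(k+1)] - rational in k. x = (-3/4); t_0 = -12/5; negate the roots.


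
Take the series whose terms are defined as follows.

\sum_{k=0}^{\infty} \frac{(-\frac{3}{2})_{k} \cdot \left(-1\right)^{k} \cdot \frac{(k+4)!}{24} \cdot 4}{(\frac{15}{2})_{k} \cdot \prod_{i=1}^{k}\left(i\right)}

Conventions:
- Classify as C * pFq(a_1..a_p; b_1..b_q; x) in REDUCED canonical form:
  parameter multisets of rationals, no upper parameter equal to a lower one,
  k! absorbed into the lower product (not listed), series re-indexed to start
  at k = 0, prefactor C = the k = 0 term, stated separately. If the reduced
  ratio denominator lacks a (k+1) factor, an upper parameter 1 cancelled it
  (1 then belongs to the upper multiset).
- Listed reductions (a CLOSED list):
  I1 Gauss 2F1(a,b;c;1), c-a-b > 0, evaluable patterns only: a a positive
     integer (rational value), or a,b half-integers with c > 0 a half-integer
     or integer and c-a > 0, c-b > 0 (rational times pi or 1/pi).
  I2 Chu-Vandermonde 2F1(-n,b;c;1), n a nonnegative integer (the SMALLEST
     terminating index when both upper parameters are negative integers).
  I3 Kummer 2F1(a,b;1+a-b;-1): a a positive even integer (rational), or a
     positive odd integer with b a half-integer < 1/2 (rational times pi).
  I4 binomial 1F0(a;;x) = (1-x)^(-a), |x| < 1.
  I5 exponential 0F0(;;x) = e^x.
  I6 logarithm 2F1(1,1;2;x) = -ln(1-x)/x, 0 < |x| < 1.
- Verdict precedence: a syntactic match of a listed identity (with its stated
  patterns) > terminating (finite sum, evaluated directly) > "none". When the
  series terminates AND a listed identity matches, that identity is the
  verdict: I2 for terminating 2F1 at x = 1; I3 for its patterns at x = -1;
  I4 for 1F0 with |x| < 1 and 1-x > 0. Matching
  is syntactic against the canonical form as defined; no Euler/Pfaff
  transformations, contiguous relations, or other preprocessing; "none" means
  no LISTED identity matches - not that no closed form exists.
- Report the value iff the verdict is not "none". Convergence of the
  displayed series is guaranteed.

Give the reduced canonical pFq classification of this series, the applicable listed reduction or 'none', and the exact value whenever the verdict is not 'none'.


This is 4 * 2F1(-\frac{3}{2}, 5; \frac{15}{2}; -1) in reduced canonical form. Verdict at x = -1: Kummer's theorem (I3) matches (x = -1; c = \frac{15}{2} equals 1+a-b for upper {-\frac{3}{2}, 5}: listed pattern). Sum: \frac{45045}{16384} \cdot \pi.

The tell: with t_0 = 4, the factorial ratio (prefactor 4) (k+a-1)!/(a-1)! is a rising factorial (a)_k.
Ratio: r(k) = -1 * (k-\frac{3}{2}) (k+5) / [(k+\frac{15}{2}) (k+1)] - rational; roots negated = parameters, x = -1, C = 4.


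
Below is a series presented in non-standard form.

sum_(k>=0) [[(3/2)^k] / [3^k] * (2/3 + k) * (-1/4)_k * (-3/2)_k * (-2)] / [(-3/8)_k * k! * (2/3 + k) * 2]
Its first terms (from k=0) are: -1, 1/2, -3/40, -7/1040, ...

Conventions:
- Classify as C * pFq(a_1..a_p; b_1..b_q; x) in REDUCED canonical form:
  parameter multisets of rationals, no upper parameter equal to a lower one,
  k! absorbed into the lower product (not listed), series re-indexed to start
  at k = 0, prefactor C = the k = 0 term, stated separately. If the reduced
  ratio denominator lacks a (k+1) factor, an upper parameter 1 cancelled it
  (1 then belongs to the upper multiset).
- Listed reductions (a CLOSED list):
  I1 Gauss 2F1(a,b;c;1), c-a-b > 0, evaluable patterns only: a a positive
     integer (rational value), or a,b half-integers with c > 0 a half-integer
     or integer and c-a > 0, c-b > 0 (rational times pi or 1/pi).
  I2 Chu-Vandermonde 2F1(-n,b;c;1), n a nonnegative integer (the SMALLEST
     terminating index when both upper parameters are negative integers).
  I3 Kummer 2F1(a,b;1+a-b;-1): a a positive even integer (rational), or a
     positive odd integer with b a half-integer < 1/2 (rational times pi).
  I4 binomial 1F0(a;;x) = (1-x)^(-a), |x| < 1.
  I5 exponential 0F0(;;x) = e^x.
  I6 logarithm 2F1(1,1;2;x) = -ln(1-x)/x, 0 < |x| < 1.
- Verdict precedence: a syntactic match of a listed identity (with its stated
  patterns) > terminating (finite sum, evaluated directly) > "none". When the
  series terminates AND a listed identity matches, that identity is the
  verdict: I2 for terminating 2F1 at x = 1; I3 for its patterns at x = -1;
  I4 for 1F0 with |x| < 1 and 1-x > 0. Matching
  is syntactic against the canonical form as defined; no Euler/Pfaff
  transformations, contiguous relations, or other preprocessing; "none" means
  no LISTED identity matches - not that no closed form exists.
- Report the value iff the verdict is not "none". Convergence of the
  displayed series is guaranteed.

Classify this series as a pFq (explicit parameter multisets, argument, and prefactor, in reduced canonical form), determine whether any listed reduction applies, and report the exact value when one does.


Reduced: x = 1/2, 2F1, upper = {-3/2, -1/4}, lower = {-3/8}, C = -1. Verdict: none here - no I1-I6 shape fits x = 1/2 with lower {-3/8}.

The tell: t_0 being -1, k + 2/3 divides numerator and denominator alike; C = -1 after cancelling.
Step ratio: r(k) = (1/2) * (k-3/2) (k-1/4) / [(k-3/8) (k+1)] - rational in k. x = (1/2); t_0 = -1; negate the roots.


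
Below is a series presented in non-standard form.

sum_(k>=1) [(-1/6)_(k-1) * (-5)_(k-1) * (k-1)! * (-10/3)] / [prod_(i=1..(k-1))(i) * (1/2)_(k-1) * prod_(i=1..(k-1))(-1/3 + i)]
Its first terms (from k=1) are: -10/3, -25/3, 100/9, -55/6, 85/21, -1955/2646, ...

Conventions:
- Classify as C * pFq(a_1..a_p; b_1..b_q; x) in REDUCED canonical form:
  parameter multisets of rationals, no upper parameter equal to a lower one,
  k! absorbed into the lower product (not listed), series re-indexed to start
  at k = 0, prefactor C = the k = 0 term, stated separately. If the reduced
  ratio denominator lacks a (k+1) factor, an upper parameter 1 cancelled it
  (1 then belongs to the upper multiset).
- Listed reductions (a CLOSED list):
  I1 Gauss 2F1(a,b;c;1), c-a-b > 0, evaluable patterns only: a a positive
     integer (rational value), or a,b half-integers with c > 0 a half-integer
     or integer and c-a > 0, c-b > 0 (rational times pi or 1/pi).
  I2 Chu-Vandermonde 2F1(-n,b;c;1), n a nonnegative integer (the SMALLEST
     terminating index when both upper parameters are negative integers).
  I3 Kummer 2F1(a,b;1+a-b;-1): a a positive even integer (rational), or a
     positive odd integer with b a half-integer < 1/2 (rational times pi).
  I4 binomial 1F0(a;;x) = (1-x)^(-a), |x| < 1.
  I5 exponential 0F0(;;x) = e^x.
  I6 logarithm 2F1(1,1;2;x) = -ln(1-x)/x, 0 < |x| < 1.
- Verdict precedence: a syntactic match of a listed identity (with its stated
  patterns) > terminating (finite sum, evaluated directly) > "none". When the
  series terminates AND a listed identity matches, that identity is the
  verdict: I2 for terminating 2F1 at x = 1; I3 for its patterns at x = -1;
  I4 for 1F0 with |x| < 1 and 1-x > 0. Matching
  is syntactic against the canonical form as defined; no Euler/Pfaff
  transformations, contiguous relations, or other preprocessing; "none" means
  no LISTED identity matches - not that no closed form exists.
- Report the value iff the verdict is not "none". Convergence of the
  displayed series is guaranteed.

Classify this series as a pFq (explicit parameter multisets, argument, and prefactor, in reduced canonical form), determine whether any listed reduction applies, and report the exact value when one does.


x = 1 here; the reduced form reads 3F2, upper {-5, -1/6, 1}, lower {1/2, 2/3}, C = -10/3. Verdict: terminating - upper parameter -5 makes this a finite sum (last index 5), evaluated exactly. Hence: -8485/1323.

The tell: t_0 = -10/3 here, and the lower running product (C = -10/3, x = 1) is a rising factorial.
Adjacent-term ratio: r(k) = 1 * (k-5) (k-1/6) (k+1) / [(k+1/2) (k+2/3) (k+1)] - rational; roots negated = parameters, x = 1, C = -10/3.


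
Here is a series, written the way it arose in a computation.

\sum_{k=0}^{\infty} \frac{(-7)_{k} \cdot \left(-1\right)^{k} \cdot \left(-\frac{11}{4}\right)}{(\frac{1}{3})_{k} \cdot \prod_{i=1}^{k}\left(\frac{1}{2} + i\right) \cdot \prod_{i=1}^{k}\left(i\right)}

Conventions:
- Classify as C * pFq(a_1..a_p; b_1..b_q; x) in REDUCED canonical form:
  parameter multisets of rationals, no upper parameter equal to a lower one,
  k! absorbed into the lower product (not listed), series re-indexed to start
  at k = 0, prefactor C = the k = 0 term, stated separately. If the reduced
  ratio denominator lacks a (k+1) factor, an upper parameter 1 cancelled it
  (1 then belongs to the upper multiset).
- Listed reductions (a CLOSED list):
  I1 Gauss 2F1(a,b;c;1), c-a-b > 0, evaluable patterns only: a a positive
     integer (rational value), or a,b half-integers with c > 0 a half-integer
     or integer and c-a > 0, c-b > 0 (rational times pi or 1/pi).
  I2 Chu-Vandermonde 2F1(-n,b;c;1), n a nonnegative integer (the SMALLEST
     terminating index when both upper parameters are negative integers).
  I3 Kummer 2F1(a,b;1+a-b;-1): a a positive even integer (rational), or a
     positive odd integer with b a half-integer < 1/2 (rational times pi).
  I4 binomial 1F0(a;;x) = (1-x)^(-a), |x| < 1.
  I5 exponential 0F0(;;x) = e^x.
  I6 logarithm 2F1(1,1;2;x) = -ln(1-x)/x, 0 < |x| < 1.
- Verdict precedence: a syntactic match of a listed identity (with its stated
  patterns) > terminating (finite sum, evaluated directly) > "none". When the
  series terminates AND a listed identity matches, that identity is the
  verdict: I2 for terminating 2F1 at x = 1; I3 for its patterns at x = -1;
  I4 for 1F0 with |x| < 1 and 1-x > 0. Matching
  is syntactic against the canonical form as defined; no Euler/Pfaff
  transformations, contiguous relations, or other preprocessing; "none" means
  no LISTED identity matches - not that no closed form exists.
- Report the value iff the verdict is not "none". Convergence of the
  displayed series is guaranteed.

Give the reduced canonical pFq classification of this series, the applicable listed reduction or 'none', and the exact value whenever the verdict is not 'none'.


First insight: with t_0 = -\frac{11}{4}, the lower running product (C = -11/4, x = -1) is a rising factorial.
Consecutive-term ratio: r(k) = -1 * (k-7) / [(k+\frac{1}{3}) (k+\frac{3}{2}) (k+1)] - rational; roots negated = parameters, x = -1, C = -\frac{11}{4}.

Canonical form: C = -\frac{11}{4} times 1F2 with upper {-7}, lower {\frac{1}{3}, \frac{3}{2}}, x = -1. Verdict: terminating (-7 upstairs). 8 nonzero terms in all; added directly. Value: -\frac{13130701029}{157339000}.


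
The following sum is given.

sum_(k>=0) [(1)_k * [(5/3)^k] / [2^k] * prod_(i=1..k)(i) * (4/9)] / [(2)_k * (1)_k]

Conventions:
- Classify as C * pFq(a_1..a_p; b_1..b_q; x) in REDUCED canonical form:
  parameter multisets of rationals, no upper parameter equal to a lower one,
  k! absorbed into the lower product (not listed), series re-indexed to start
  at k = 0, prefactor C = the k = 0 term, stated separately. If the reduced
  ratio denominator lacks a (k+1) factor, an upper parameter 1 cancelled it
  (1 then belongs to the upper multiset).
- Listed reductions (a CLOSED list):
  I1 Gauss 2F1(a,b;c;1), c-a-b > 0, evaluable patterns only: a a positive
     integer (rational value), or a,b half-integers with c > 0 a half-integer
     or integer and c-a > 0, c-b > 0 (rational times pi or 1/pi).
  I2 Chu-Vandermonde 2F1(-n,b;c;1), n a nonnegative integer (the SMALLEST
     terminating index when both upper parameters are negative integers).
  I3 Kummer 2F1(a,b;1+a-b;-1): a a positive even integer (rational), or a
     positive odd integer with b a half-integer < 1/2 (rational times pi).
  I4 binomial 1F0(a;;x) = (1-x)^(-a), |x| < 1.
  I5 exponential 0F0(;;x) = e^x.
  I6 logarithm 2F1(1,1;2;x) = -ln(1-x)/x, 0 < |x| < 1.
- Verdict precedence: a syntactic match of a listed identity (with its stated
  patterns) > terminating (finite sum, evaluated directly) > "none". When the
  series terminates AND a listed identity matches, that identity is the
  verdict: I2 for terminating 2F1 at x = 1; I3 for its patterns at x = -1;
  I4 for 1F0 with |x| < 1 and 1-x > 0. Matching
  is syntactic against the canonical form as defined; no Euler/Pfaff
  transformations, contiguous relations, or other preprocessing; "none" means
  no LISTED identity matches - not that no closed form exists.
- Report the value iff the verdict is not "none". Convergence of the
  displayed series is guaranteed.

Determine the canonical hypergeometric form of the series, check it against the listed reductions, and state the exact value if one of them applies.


x = 5/6 here; the reduced form reads 2F1, upper {1, 1}, lower {2}, C = 4/9. Verdict at x = 5/6: logarithm (I6) matches (the logarithm: parameters (1,1;2), x = 5/6). Hence: (-8/15) * ln(1/6).

Structural cue: with t_0 = 4/9, the two k-th powers (prefactor 4/9) combine into one argument.
Adjacent-term ratio: r(k) = (5/6) * (k+1) (k+1) / [(k+2) (k+1)] - rational; roots negated = parameters, x = (5/6), C = 4/9.


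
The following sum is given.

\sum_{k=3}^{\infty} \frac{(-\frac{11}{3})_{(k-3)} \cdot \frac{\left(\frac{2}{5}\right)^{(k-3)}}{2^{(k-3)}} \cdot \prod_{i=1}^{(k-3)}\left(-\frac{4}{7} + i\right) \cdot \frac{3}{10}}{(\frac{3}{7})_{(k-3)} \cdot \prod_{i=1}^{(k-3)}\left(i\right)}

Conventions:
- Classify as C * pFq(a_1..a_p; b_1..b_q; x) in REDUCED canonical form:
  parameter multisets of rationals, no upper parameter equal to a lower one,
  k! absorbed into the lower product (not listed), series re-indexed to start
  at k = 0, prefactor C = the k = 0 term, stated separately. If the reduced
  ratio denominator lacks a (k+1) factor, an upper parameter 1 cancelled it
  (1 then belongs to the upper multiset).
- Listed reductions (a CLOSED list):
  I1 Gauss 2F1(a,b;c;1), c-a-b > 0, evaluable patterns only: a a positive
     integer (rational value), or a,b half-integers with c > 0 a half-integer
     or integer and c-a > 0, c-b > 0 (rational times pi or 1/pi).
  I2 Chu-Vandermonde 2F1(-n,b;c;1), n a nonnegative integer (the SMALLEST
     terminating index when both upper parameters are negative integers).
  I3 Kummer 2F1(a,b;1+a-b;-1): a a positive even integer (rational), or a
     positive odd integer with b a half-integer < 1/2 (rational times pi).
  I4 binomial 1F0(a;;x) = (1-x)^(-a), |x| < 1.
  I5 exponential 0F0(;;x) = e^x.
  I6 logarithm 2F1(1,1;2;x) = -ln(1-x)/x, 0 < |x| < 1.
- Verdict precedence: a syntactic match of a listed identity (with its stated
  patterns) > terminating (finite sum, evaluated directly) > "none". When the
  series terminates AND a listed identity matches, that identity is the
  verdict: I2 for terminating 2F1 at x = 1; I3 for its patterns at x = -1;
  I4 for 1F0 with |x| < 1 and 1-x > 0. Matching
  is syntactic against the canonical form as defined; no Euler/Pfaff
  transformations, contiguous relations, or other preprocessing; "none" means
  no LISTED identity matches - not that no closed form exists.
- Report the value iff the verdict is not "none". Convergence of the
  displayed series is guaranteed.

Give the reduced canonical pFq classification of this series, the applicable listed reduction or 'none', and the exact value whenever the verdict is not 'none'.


First insight: t_0 being \frac{3}{10}, the running product (C = 3/10) telescopes to a rising factorial.
Consecutive-term ratio: r(k) = \frac{1}{5} * (k-\frac{11}{3}) / [(k+1)] ; factor over Q: parameters, x = \frac{1}{5}, and C = \frac{3}{10}.

Reduced: x = \frac{1}{5}, 1F0, upper = {-\frac{11}{3}}, lower = {-}, C = \frac{3}{10}. Verdict: this is the binomial series (I4) (the 1F0 binomial series: exponent 11/3, x = \frac{1}{5}). Value: \frac{3}{10} \cdot \left(\frac{4}{5}\right)^{\frac{11}{3}}.


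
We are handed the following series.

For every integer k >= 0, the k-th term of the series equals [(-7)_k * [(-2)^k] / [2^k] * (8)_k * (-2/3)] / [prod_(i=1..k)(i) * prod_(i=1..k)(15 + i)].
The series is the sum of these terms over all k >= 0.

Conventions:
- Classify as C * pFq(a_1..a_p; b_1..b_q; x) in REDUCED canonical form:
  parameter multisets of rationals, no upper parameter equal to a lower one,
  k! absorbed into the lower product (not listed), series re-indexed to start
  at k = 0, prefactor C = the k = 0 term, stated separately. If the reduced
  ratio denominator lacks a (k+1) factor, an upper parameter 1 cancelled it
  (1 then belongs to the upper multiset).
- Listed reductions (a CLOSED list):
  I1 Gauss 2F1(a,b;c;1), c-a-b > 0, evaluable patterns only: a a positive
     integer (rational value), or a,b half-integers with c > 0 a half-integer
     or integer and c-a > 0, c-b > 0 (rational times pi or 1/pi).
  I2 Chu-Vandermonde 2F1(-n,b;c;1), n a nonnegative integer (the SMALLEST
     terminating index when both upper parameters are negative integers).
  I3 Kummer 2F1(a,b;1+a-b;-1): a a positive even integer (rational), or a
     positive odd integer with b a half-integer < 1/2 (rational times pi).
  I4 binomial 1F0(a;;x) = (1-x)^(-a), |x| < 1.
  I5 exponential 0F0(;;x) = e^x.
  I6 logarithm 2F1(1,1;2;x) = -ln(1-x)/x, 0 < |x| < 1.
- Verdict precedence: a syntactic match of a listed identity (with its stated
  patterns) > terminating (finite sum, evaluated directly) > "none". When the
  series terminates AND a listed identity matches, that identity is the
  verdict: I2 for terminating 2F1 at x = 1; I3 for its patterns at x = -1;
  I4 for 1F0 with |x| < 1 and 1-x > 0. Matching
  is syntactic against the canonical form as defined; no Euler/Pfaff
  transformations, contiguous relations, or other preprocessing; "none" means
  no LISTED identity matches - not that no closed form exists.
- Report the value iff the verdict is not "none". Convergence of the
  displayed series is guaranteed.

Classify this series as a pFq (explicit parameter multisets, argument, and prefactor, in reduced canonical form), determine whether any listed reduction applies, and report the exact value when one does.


Canonical form: C = -2/3 times 2F1 with upper {-7, 8}, lower {16}, x = -1. Verdict: the Kummer evaluation I3 fires (x = -1; c = 16 equals 1+a-b for upper {-7, 8}: listed pattern). Value: -13.

The tell: with t_0 = -2/3, the product of the first k integers (prefactor -2/3) is k!.
Step ratio: r(k) = (-1) * (k-7) (k+8) / [(k+16) (k+1)] - rational; roots negated = parameters, x = (-1), C = -2/3.


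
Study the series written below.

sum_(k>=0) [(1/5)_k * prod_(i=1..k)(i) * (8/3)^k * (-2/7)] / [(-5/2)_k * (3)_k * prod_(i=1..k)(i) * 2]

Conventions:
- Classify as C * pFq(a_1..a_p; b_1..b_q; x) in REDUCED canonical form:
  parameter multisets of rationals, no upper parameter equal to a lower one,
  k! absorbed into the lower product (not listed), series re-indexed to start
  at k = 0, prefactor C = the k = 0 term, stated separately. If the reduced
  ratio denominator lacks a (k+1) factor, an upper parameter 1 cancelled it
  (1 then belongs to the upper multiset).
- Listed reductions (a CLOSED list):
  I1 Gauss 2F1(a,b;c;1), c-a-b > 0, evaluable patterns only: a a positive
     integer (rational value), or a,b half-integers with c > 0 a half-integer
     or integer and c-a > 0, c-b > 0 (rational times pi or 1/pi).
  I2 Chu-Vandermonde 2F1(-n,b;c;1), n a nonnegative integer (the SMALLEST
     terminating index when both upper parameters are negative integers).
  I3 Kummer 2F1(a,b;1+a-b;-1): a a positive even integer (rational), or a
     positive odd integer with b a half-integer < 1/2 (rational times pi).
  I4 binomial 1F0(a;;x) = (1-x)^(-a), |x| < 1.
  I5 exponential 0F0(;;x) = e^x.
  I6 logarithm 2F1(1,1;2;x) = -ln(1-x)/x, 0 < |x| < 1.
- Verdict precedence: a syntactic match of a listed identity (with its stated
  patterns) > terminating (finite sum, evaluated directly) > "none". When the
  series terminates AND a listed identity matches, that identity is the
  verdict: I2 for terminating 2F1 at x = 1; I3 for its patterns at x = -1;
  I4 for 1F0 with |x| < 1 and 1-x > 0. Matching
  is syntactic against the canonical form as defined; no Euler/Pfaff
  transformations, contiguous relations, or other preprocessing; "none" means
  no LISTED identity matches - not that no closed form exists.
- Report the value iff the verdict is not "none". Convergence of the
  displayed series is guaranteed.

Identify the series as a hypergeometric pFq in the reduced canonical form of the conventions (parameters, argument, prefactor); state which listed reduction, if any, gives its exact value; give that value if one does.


Canonical form: C = -1/7 times 2F2 with upper {1/5, 1}, lower {-5/2, 3}, x = 8/3. Verdict: none. Every listed pattern misses the 2F2 form at 8/3, upper {1/5, 1}.

Structural cue: with t_0 = -1/7, the running product (prefactor -1/7) telescopes to a rising factorial.
Step ratio: r(k) = (8/3) * (k+1/5) (k+1) / [(k-5/2) (k+3) (k+1)] - rational in k, leading ratio (8/3); with t_0 = -1/7, classification follows.
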